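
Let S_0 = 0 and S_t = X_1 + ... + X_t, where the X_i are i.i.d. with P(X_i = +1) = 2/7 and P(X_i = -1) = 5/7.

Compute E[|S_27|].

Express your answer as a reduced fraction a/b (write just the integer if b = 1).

S_27 takes values m ≡ 1 (mod 2) with |m| ≤ 27; P(S_27=m) = C(27,(27+m)/2) · (2/7)^((27+m)/2) · (5/7)^((27-m)/2).
Distribution: P(S=-27)=7450580596923828125/65712362363534280139543, P(S=-25)=80466270446777343750/65712362363534280139543, P(S=-23)=418424606323242187500/65712362363534280139543, P(S=-21)=1394748687744140625000/65712362363534280139543, P(S=-19)=3347396850585937500000/65712362363534280139543, P(S=-17)=6159210205078125000000/65712362363534280139543, P(S=-15)=9033508300781250000000/65712362363534280139543, P(S=-13)=10840209960937500000000/65712362363534280139543, P(S=-11)=10840209960937500000000/65712362363534280139543, P(S=-9)=9153955078125000000000/65712362363534280139543, P(S=-7)=6590847656250000000000/65712362363534280139543, P(S=-5)=4074342187500000000000/65712362363534280139543, P(S=-3)=2172982500000000000000/65712362363534280139543, P(S=-1)=1002915000000000000000/65712362363534280139543, P(S=1)=401166000000000000000/65712362363534280139543, P(S=3)=139070880000000000000/65712362363534280139543, P(S=5)=41721264000000000000/65712362363534280139543, P(S=7)=10798444800000000000/65712362363534280139543, P(S=9)=2399654400000000000/65712362363534280139543, P(S=11)=454671360000000000/65712362363534280139543, P(S=13)=72747417600000000/65712362363534280139543, P(S=15)=9699655680000000/65712362363534280139543, P(S=17)=1058144256000000/65712362363534280139543, P(S=19)=92012544000000/65712362363534280139543, P(S=21)=6134169600000/65712362363534280139543, P(S=23)=294440140800/65712362363534280139543, P(S=25)=9059696640/65712362363534280139543, P(S=27)=134217728/65712362363534280139543
E[|S_27|] = Σ_m |m|·P(S_27=m) = 15564213759455858714769/1341068619663964900807

Answer: 15564213759455858714769/1341068619663964900807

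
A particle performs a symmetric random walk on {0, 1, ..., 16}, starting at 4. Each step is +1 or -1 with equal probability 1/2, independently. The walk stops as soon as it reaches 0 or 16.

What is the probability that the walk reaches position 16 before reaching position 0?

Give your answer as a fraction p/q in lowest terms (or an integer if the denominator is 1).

Symmetric walk (p = 1/2): the harmonic-function argument gives P(hit 16 before 0 | start at 4) = a/N.
P = 4/16 = 1/4

Answer: 1/4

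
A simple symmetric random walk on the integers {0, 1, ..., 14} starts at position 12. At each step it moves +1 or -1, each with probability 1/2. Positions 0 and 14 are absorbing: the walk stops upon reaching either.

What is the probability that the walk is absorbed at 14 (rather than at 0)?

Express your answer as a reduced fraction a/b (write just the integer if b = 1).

Answer: 6/7

Derivation:
Symmetric walk (p = 1/2): the harmonic-function argument gives P(hit 14 before 0 | start at 12) = a/N.
P = 12/14 = 6/7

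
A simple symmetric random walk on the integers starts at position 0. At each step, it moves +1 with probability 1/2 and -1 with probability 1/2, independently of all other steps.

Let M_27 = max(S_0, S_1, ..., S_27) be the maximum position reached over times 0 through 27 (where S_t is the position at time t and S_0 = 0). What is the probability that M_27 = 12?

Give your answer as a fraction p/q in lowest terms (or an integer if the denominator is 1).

Answer: 444015/67108864

Derivation:
Let M_27 = max(S_0,...,S_27). Use the reflection principle: for j ≥ 1, #{paths with M_27 ≥ j} = #{S_27 ≥ j} + #{S_27 ≥ j+1}.
By reflection, #{M_27 ≥ 12} = #{S_27 ≥ 12} + #{S_27 ≥ 13} = 1285624 + 1285624 = 2571248.
#{M_27 ≥ 13} = #{S_27 ≥ 13} + #{S_27 ≥ 14} = 1285624 + 397594 = 1683218.
#{M_27 = 12} = 2571248 - 1683218 = 888030.
P(M_27 = 12) = 888030/134217728 = 444015/67108864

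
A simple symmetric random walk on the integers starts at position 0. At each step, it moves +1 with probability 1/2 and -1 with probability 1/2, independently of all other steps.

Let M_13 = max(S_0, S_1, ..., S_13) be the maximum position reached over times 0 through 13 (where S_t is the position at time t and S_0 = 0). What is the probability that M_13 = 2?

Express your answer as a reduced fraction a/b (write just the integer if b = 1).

Let M_13 = max(S_0,...,S_13). Use the reflection principle: for j ≥ 1, #{paths with M_13 ≥ j} = #{S_13 ≥ j} + #{S_13 ≥ j+1}.
By reflection, #{M_13 ≥ 2} = #{S_13 ≥ 2} + #{S_13 ≥ 3} = 2380 + 2380 = 4760.
#{M_13 ≥ 3} = #{S_13 ≥ 3} + #{S_13 ≥ 4} = 2380 + 1093 = 3473.
#{M_13 = 2} = 4760 - 3473 = 1287.
P(M_13 = 2) = 1287/8192 = 1287/8192

Answer: 1287/8192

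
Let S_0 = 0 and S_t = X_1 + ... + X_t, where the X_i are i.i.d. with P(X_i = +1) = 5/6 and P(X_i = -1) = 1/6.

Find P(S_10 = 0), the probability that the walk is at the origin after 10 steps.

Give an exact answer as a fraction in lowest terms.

To be at 0 after 10 steps: need exactly 5 steps of +1 and 5 of -1.
Number of such sequences: C(10,5) = 252
Each has probability (5/6)^5 · (1/6)^5 = 3125/60466176
P = 252 · 3125/60466176 = 21875/1679616

Answer: 21875/1679616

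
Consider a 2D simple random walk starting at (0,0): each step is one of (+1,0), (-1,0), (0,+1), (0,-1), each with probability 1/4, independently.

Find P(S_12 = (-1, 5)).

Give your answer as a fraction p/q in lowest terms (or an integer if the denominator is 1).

Let h be the number of horizontal steps (so 12-h are vertical). To end at (-1,5) need (h-1)/2 right-steps and ((12-h)+5)/2 up-steps.
Sum over h with 1 ≤ h ≤ 7, h ≡ 1 (mod 2), 12-h ≡ 1 (mod 2):
h=1: C(12,1)·C(1,0)·C(11,8) = 12·1·165 = 1980
h=3: C(12,3)·C(3,1)·C(9,7) = 220·3·36 = 23760
h=5: C(12,5)·C(5,2)·C(7,6) = 792·10·7 = 55440
h=7: C(12,7)·C(7,3)·C(5,5) = 792·35·1 = 27720
Total favorable: 108900
Total paths: 4^12 = 16777216
P = 108900/16777216 = 27225/4194304

Answer: 27225/4194304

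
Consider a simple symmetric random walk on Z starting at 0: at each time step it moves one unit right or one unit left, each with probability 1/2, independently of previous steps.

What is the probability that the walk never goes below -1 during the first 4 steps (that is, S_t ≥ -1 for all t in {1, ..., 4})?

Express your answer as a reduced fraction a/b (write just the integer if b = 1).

Let f(t,s) = #length-t paths at position s with S_1..S_t all ≥ -1.
f(t,s) = f(t-1,s-1) + f(t-1,s+1) for s ≥ -1; f(t,s) = 0 for s < -1.
t=0: f(0,0)=1
t=1: f(1,-1)=1 f(1,1)=1
t=2: f(2,0)=2 f(2,2)=1
t=3: f(3,-1)=2 f(3,1)=3 f(3,3)=1
t=4: f(4,0)=5 f(4,2)=4 f(4,4)=1
Σ_s f(4,s) = 10
P = 10/16 = 5/8

Answer: 5/8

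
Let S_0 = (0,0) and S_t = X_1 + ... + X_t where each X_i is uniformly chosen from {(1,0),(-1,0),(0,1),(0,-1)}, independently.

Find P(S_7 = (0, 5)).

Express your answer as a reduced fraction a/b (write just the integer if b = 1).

Answer: 49/16384

Derivation:
Let h be the number of horizontal steps (so 7-h are vertical). To end at (0,5) need (h+0)/2 right-steps and ((7-h)+5)/2 up-steps.
Sum over h with 0 ≤ h ≤ 2, h ≡ 0 (mod 2), 7-h ≡ 1 (mod 2):
h=0: C(7,0)·C(0,0)·C(7,6) = 1·1·7 = 7
h=2: C(7,2)·C(2,1)·C(5,5) = 21·2·1 = 42
Total favorable: 49
Total paths: 4^7 = 16384
P = 49/16384 = 49/16384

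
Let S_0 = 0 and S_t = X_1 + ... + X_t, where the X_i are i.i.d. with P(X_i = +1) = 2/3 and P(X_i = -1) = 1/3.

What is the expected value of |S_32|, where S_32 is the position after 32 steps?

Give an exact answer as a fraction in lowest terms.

S_32 takes values m ≡ 0 (mod 2) with |m| ≤ 32; P(S_32=m) = C(32,(32+m)/2) · (2/3)^((32+m)/2) · (1/3)^((32-m)/2).
Distribution: P(S=-32)=1/1853020188851841, P(S=-30)=64/1853020188851841, P(S=-28)=1984/1853020188851841, P(S=-26)=39680/1853020188851841, P(S=-24)=575360/1853020188851841, P(S=-22)=6444032/1853020188851841, P(S=-20)=6444032/205891132094649, P(S=-18)=47869952/205891132094649, P(S=-16)=299187200/205891132094649, P(S=-14)=4786995200/617673396283947, P(S=-12)=22020177920/617673396283947, P(S=-10)=88080711680/617673396283947, P(S=-8)=308282490880/617673396283947, P(S=-6)=948561510400/617673396283947, P(S=-4)=2574666956800/617673396283947, P(S=-2)=2059733565440/205891132094649, P(S=0)=4376933826560/205891132094649, P(S=2)=8238934261760/205891132094649, P(S=4)=41194671308800/617673396283947, P(S=6)=60707936665600/617673396283947, P(S=8)=78920317665280/617673396283947, P(S=10)=90194648760320/617673396283947, P(S=12)=90194648760320/617673396283947, P(S=14)=78430129356800/617673396283947, P(S=16)=19607532339200/205891132094649, P(S=18)=12548820697088/205891132094649, P(S=20)=6757057298432/205891132094649, P(S=22)=27028229193728/1853020188851841, P(S=24)=9652938997760/1853020188851841, P(S=26)=2662879723520/1853020188851841, P(S=28)=532575944704/1853020188851841, P(S=30)=68719476736/1853020188851841, P(S=32)=4294967296/1853020188851841
E[|S_32|] = Σ_m |m|·P(S_32=m) = 2217534842490272/205891132094649

Answer: 2217534842490272/205891132094649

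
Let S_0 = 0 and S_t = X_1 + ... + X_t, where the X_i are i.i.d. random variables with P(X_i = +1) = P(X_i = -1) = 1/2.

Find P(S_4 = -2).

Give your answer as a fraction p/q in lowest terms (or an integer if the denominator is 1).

Answer: 1/4

Derivation:
To reach position -2 after 4 steps: need 1 step of +1 and 3 of -1.
Favorable paths: C(4,1) = 4
Total paths: 2^4 = 16
P = 4/16 = 1/4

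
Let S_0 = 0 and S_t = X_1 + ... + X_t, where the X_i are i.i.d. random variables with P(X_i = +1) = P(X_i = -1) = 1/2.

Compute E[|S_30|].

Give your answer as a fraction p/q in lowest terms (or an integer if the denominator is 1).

Answer: 145422675/33554432

Derivation:
S_30 takes values m ≡ 0 (mod 2) with |m| ≤ 30; P(S_30=m) = C(30,(30+m)/2)/2^30.
Total paths: 2^30 = 1073741824
Distribution: P(S=-30)=1/1073741824, P(S=-28)=30/1073741824, P(S=-26)=435/1073741824, P(S=-24)=4060/1073741824, P(S=-22)=27405/1073741824, P(S=-20)=142506/1073741824, P(S=-18)=593775/1073741824, P(S=-16)=2035800/1073741824, P(S=-14)=5852925/1073741824, P(S=-12)=14307150/1073741824, P(S=-10)=30045015/1073741824, P(S=-8)=54627300/1073741824, P(S=-6)=86493225/1073741824, P(S=-4)=119759850/1073741824, P(S=-2)=145422675/1073741824, P(S=0)=155117520/1073741824, P(S=2)=145422675/1073741824, P(S=4)=119759850/1073741824, P(S=6)=86493225/1073741824, P(S=8)=54627300/1073741824, P(S=10)=30045015/1073741824, P(S=12)=14307150/1073741824, P(S=14)=5852925/1073741824, P(S=16)=2035800/1073741824, P(S=18)=593775/1073741824, P(S=20)=142506/1073741824, P(S=22)=27405/1073741824, P(S=24)=4060/1073741824, P(S=26)=435/1073741824, P(S=28)=30/1073741824, P(S=30)=1/1073741824
E[|S_30|] = Σ_m |m|·P(S_30=m) = 4653525600/1073741824 = 145422675/33554432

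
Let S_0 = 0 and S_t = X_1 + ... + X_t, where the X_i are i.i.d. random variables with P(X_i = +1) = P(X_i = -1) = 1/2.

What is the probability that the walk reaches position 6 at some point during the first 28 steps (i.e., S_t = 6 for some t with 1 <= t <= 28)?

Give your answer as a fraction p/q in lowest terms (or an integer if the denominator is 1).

Answer: 35558423/134217728

Derivation:
Count via complement. Let g(t,s) = #length-t paths at position s with S_1..S_t all ≠ 6.
g(t,s) = g(t-1,s-1) + g(t-1,s+1) for s ≠ 6; g(t,6) = 0.
t=0: g(0,0)=1
t=1: g(1,-1)=1 g(1,1)=1
t=2: g(2,-2)=1 g(2,0)=2 g(2,2)=1
t=3: g(3,-3)=1 g(3,-1)=3 g(3,1)=3 g(3,3)=1
t=4: g(4,-4)=1 g(4,-2)=4 g(4,0)=6 g(4,2)=4 g(4,4)=1
t=5: g(5,-5)=1 g(5,-3)=5 g(5,-1)=10 g(5,1)=10 g(5,3)=5 g(5,5)=1
t=6: g(6,-6)=1 g(6,-4)=6 g(6,-2)=15 g(6,0)=20 g(6,2)=15 g(6,4)=6
t=7: g(7,-7)=1 g(7,-5)=7 g(7,-3)=21 g(7,-1)=35 g(7,1)=35 g(7,3)=21 g(7,5)=6
t=8: g(8,-8)=1 g(8,-6)=8 g(8,-4)=28 g(8,-2)=56 g(8,0)=70 g(8,2)=56 g(8,4)=27
t=9: g(9,-9)=1 g(9,-7)=9 g(9,-5)=36 g(9,-3)=84 g(9,-1)=126 g(9,1)=126 g(9,3)=83 g(9,5)=27
t=10: g(10,-10)=1 g(10,-8)=10 g(10,-6)=45 g(10,-4)=120 g(10,-2)=210 g(10,0)=252 g(10,2)=209 g(10,4)=110
t=11: g(11,-11)=1 g(11,-9)=11 g(11,-7)=55 g(11,-5)=165 g(11,-3)=330 g(11,-1)=462 g(11,1)=461 g(11,3)=319 g(11,5)=110
t=12: g(12,-12)=1 g(12,-10)=12 g(12,-8)=66 g(12,-6)=220 g(12,-4)=495 g(12,-2)=792 g(12,0)=923 g(12,2)=780 g(12,4)=429
t=13: g(13,-13)=1 g(13,-11)=13 g(13,-9)=78 g(13,-7)=286 g(13,-5)=715 g(13,-3)=1287 g(13,-1)=1715 g(13,1)=1703 g(13,3)=1209 g(13,5)=429
t=14: g(14,-14)=1 g(14,-12)=14 g(14,-10)=91 g(14,-8)=364 g(14,-6)=1001 g(14,-4)=2002 g(14,-2)=3002 g(14,0)=3418 g(14,2)=2912 g(14,4)=1638
t=15: g(15,-15)=1 g(15,-13)=15 g(15,-11)=105 g(15,-9)=455 g(15,-7)=1365 g(15,-5)=3003 g(15,-3)=5004 g(15,-1)=6420 g(15,1)=6330 g(15,3)=4550 g(15,5)=1638
t=16: g(16,-16)=1 g(16,-14)=16 g(16,-12)=120 g(16,-10)=560 g(16,-8)=1820 g(16,-6)=4368 g(16,-4)=8007 g(16,-2)=11424 g(16,0)=12750 g(16,2)=10880 g(16,4)=6188
t=17: g(17,-17)=1 g(17,-15)=17 g(17,-13)=136 g(17,-11)=680 g(17,-9)=2380 g(17,-7)=6188 g(17,-5)=12375 g(17,-3)=19431 g(17,-1)=24174 g(17,1)=23630 g(17,3)=17068 g(17,5)=6188
t=18: g(18,-18)=1 g(18,-16)=18 g(18,-14)=153 g(18,-12)=816 g(18,-10)=3060 g(18,-8)=8568 g(18,-6)=18563 g(18,-4)=31806 g(18,-2)=43605 g(18,0)=47804 g(18,2)=40698 g(18,4)=23256
t=19: g(19,-19)=1 g(19,-17)=19 g(19,-15)=171 g(19,-13)=969 g(19,-11)=3876 g(19,-9)=11628 g(19,-7)=27131 g(19,-5)=50369 g(19,-3)=75411 g(19,-1)=91409 g(19,1)=88502 g(19,3)=63954 g(19,5)=23256
t=20: g(20,-20)=1 g(20,-18)=20 g(20,-16)=190 g(20,-14)=1140 g(20,-12)=4845 g(20,-10)=15504 g(20,-8)=38759 g(20,-6)=77500 g(20,-4)=125780 g(20,-2)=166820 g(20,0)=179911 g(20,2)=152456 g(20,4)=87210
t=21: g(21,-21)=1 g(21,-19)=21 g(21,-17)=210 g(21,-15)=1330 g(21,-13)=5985 g(21,-11)=20349 g(21,-9)=54263 g(21,-7)=116259 g(21,-5)=203280 g(21,-3)=292600 g(21,-1)=346731 g(21,1)=332367 g(21,3)=239666 g(21,5)=87210
t=22: g(22,-22)=1 g(22,-20)=22 g(22,-18)=231 g(22,-16)=1540 g(22,-14)=7315 g(22,-12)=26334 g(22,-10)=74612 g(22,-8)=170522 g(22,-6)=319539 g(22,-4)=495880 g(22,-2)=639331 g(22,0)=679098 g(22,2)=572033 g(22,4)=326876
t=23: g(23,-23)=1 g(23,-21)=23 g(23,-19)=253 g(23,-17)=1771 g(23,-15)=8855 g(23,-13)=33649 g(23,-11)=100946 g(23,-9)=245134 g(23,-7)=490061 g(23,-5)=815419 g(23,-3)=1135211 g(23,-1)=1318429 g(23,1)=1251131 g(23,3)=898909 g(23,5)=326876
t=24: g(24,-24)=1 g(24,-22)=24 g(24,-20)=276 g(24,-18)=2024 g(24,-16)=10626 g(24,-14)=42504 g(24,-12)=134595 g(24,-10)=346080 g(24,-8)=735195 g(24,-6)=1305480 g(24,-4)=1950630 g(24,-2)=2453640 g(24,0)=2569560 g(24,2)=2150040 g(24,4)=1225785
t=25: g(25,-25)=1 g(25,-23)=25 g(25,-21)=300 g(25,-19)=2300 g(25,-17)=12650 g(25,-15)=53130 g(25,-13)=177099 g(25,-11)=480675 g(25,-9)=1081275 g(25,-7)=2040675 g(25,-5)=3256110 g(25,-3)=4404270 g(25,-1)=5023200 g(25,1)=4719600 g(25,3)=3375825 g(25,5)=1225785
t=26: g(26,-26)=1 g(26,-24)=26 g(26,-22)=325 g(26,-20)=2600 g(26,-18)=14950 g(26,-16)=65780 g(26,-14)=230229 g(26,-12)=657774 g(26,-10)=1561950 g(26,-8)=3121950 g(26,-6)=5296785 g(26,-4)=7660380 g(26,-2)=9427470 g(26,0)=9742800 g(26,2)=8095425 g(26,4)=4601610
t=27: g(27,-27)=1 g(27,-25)=27 g(27,-23)=351 g(27,-21)=2925 g(27,-19)=17550 g(27,-17)=80730 g(27,-15)=296009 g(27,-13)=888003 g(27,-11)=2219724 g(27,-9)=4683900 g(27,-7)=8418735 g(27,-5)=12957165 g(27,-3)=17087850 g(27,-1)=19170270 g(27,1)=17838225 g(27,3)=12697035 g(27,5)=4601610
t=28: g(28,-28)=1 g(28,-26)=28 g(28,-24)=378 g(28,-22)=3276 g(28,-20)=20475 g(28,-18)=98280 g(28,-16)=376739 g(28,-14)=1184012 g(28,-12)=3107727 g(28,-10)=6903624 g(28,-8)=13102635 g(28,-6)=21375900 g(28,-4)=30045015 g(28,-2)=36258120 g(28,0)=37008495 g(28,2)=30535260 g(28,4)=17298645
Paths never hitting 6: Σ_s g(28,s) = 197318610
Paths hitting 6: 2^28 - 197318610 = 71116846
P = 71116846/268435456 = 35558423/134217728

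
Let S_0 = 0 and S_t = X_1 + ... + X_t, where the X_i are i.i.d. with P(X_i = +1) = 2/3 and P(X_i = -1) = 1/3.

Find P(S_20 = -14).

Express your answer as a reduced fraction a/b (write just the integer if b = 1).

To reach position -14 after 20 steps: need 3 steps of +1 and 17 steps of -1.
Number of such sequences: C(20,3) = 1140
Each has probability (2/3)^3 · (1/3)^17 = 8/3486784401
P = 1140 · 8/3486784401 = 3040/1162261467

Answer: 3040/1162261467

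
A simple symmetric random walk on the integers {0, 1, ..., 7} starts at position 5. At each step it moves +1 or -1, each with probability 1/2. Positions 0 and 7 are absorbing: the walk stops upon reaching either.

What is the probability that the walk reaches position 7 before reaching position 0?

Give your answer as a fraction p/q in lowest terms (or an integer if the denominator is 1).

Answer: 5/7

Derivation:
Symmetric walk (p = 1/2): the harmonic-function argument gives P(hit 7 before 0 | start at 5) = a/N.
P = 5/7 = 5/7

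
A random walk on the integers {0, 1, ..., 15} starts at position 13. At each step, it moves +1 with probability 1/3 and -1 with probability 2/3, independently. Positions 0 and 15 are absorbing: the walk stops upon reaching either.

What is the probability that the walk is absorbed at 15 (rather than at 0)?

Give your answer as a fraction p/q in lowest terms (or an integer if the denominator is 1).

Answer: 8191/32767

Derivation:
Biased walk: p = 1/3, q = 2/3, r = q/p = 2
Gambler's ruin: P(hit 15 before 0 | start at 13) = (1 - r^a)/(1 - r^N)
r^13 = 8192; r^15 = 32768
P = (1 - 8192) / (1 - 32768) = -8191 / -32767 = 8191/32767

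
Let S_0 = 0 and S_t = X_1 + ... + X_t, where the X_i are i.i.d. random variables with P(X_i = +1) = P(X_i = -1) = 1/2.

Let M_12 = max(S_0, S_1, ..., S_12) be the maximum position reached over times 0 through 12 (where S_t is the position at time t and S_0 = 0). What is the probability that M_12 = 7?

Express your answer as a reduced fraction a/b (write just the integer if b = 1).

Let M_12 = max(S_0,...,S_12). Use the reflection principle: for j ≥ 1, #{paths with M_12 ≥ j} = #{S_12 ≥ j} + #{S_12 ≥ j+1}.
By reflection, #{M_12 ≥ 7} = #{S_12 ≥ 7} + #{S_12 ≥ 8} = 79 + 79 = 158.
#{M_12 ≥ 8} = #{S_12 ≥ 8} + #{S_12 ≥ 9} = 79 + 13 = 92.
#{M_12 = 7} = 158 - 92 = 66.
P(M_12 = 7) = 66/4096 = 33/2048

Answer: 33/2048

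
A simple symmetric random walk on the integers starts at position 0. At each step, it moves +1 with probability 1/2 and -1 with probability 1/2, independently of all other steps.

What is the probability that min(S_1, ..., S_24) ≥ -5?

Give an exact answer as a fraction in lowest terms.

Let f(t,s) = #length-t paths at position s with S_1..S_t all ≥ -5.
f(t,s) = f(t-1,s-1) + f(t-1,s+1) for s ≥ -5; f(t,s) = 0 for s < -5.
t=0: f(0,0)=1
t=1: f(1,-1)=1 f(1,1)=1
t=2: f(2,-2)=1 f(2,0)=2 f(2,2)=1
t=3: f(3,-3)=1 f(3,-1)=3 f(3,1)=3 f(3,3)=1
t=4: f(4,-4)=1 f(4,-2)=4 f(4,0)=6 f(4,2)=4 f(4,4)=1
t=5: f(5,-5)=1 f(5,-3)=5 f(5,-1)=10 f(5,1)=10 f(5,3)=5 f(5,5)=1
t=6: f(6,-4)=6 f(6,-2)=15 f(6,0)=20 f(6,2)=15 f(6,4)=6 f(6,6)=1
t=7: f(7,-5)=6 f(7,-3)=21 f(7,-1)=35 f(7,1)=35 f(7,3)=21 f(7,5)=7 f(7,7)=1
t=8: f(8,-4)=27 f(8,-2)=56 f(8,0)=70 f(8,2)=56 f(8,4)=28 f(8,6)=8 f(8,8)=1
t=9: f(9,-5)=27 f(9,-3)=83 f(9,-1)=126 f(9,1)=126 f(9,3)=84 f(9,5)=36 f(9,7)=9 f(9,9)=1
t=10: f(10,-4)=110 f(10,-2)=209 f(10,0)=252 f(10,2)=210 f(10,4)=120 f(10,6)=45 f(10,8)=10 f(10,10)=1
t=11: f(11,-5)=110 f(11,-3)=319 f(11,-1)=461 f(11,1)=462 f(11,3)=330 f(11,5)=165 f(11,7)=55 f(11,9)=11 f(11,11)=1
t=12: f(12,-4)=429 f(12,-2)=780 f(12,0)=923 f(12,2)=792 f(12,4)=495 f(12,6)=220 f(12,8)=66 f(12,10)=12 f(12,12)=1
t=13: f(13,-5)=429 f(13,-3)=1209 f(13,-1)=1703 f(13,1)=1715 f(13,3)=1287 f(13,5)=715 f(13,7)=286 f(13,9)=78 f(13,11)=13 f(13,13)=1
t=14: f(14,-4)=1638 f(14,-2)=2912 f(14,0)=3418 f(14,2)=3002 f(14,4)=2002 f(14,6)=1001 f(14,8)=364 f(14,10)=91 f(14,12)=14 f(14,14)=1
t=15: f(15,-5)=1638 f(15,-3)=4550 f(15,-1)=6330 f(15,1)=6420 f(15,3)=5004 f(15,5)=3003 f(15,7)=1365 f(15,9)=455 f(15,11)=105 f(15,13)=15 f(15,15)=1
t=16: f(16,-4)=6188 f(16,-2)=10880 f(16,0)=12750 f(16,2)=11424 f(16,4)=8007 f(16,6)=4368 f(16,8)=1820 f(16,10)=560 f(16,12)=120 f(16,14)=16 f(16,16)=1
t=17: f(17,-5)=6188 f(17,-3)=17068 f(17,-1)=23630 f(17,1)=24174 f(17,3)=19431 f(17,5)=12375 f(17,7)=6188 f(17,9)=2380 f(17,11)=680 f(17,13)=136 f(17,15)=17 f(17,17)=1
t=18: f(18,-4)=23256 f(18,-2)=40698 f(18,0)=47804 f(18,2)=43605 f(18,4)=31806 f(18,6)=18563 f(18,8)=8568 f(18,10)=3060 f(18,12)=816 f(18,14)=153 f(18,16)=18 f(18,18)=1
t=19: f(19,-5)=23256 f(19,-3)=63954 f(19,-1)=88502 f(19,1)=91409 f(19,3)=75411 f(19,5)=50369 f(19,7)=27131 f(19,9)=11628 f(19,11)=3876 f(19,13)=969 f(19,15)=171 f(19,17)=19 f(19,19)=1
t=20: f(20,-4)=87210 f(20,-2)=152456 f(20,0)=179911 f(20,2)=166820 f(20,4)=125780 f(20,6)=77500 f(20,8)=38759 f(20,10)=15504 f(20,12)=4845 f(20,14)=1140 f(20,16)=190 f(20,18)=20 f(20,20)=1
t=21: f(21,-5)=87210 f(21,-3)=239666 f(21,-1)=332367 f(21,1)=346731 f(21,3)=292600 f(21,5)=203280 f(21,7)=116259 f(21,9)=54263 f(21,11)=20349 f(21,13)=5985 f(21,15)=1330 f(21,17)=210 f(21,19)=21 f(21,21)=1
t=22: f(22,-4)=326876 f(22,-2)=572033 f(22,0)=679098 f(22,2)=639331 f(22,4)=495880 f(22,6)=319539 f(22,8)=170522 f(22,10)=74612 f(22,12)=26334 f(22,14)=7315 f(22,16)=1540 f(22,18)=231 f(22,20)=22 f(22,22)=1
t=23: f(23,-5)=326876 f(23,-3)=898909 f(23,-1)=1251131 f(23,1)=1318429 f(23,3)=1135211 f(23,5)=815419 f(23,7)=490061 f(23,9)=245134 f(23,11)=100946 f(23,13)=33649 f(23,15)=8855 f(23,17)=1771 f(23,19)=253 f(23,21)=23 f(23,23)=1
t=24: f(24,-4)=1225785 f(24,-2)=2150040 f(24,0)=2569560 f(24,2)=2453640 f(24,4)=1950630 f(24,6)=1305480 f(24,8)=735195 f(24,10)=346080 f(24,12)=134595 f(24,14)=42504 f(24,16)=10626 f(24,18)=2024 f(24,20)=276 f(24,22)=24 f(24,24)=1
Σ_s f(24,s) = 12926460
P = 12926460/16777216 = 3231615/4194304

Answer: 3231615/4194304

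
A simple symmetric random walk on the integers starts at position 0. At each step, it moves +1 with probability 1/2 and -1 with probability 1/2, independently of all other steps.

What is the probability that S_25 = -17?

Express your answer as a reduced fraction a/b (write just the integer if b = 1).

Answer: 6325/16777216

Derivation:
To reach position -17 after 25 steps: need 4 steps of +1 and 21 of -1.
Favorable paths: C(25,4) = 12650
Total paths: 2^25 = 33554432
P = 12650/33554432 = 6325/16777216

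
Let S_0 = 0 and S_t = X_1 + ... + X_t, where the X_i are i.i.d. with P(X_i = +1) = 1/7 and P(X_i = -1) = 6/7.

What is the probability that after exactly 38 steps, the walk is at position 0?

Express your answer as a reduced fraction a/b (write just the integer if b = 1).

Answer: 3076854394252913698406400/18562115921017574302453163671207

Derivation:
To be at 0 after 38 steps: need exactly 19 steps of +1 and 19 of -1.
Number of such sequences: C(38,19) = 35345263800
Each has probability (1/7)^19 · (6/7)^19 = 609359740010496/129934811447123020117172145698449
P = 35345263800 · 609359740010496/129934811447123020117172145698449 = 3076854394252913698406400/18562115921017574302453163671207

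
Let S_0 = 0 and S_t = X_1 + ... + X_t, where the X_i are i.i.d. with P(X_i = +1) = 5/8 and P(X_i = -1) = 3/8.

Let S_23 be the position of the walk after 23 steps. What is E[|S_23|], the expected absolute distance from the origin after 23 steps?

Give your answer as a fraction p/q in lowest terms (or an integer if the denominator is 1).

S_23 takes values m ≡ 1 (mod 2) with |m| ≤ 23; P(S_23=m) = C(23,(23+m)/2) · (5/8)^((23+m)/2) · (3/8)^((23-m)/2).
Distribution: P(S=-23)=94143178827/590295810358705651712, P(S=-21)=3608821855035/590295810358705651712, P(S=-19)=66161734008975/590295810358705651712, P(S=-17)=771886896771375/590295810358705651712, P(S=-15)=6432390806428125/590295810358705651712, P(S=-13)=40738475107378125/590295810358705651712, P(S=-11)=203692375536890625/590295810358705651712, P(S=-9)=824469139077890625/590295810358705651712, P(S=-7)=1374115231796484375/295147905179352825856, P(S=-5)=3816986754990234375/295147905179352825856, P(S=-3)=8906302428310546875/295147905179352825856, P(S=-1)=17542716904248046875/295147905179352825856, P(S=1)=29237861507080078125/295147905179352825856, P(S=3)=41232881612548828125/295147905179352825856, P(S=5)=49086763824462890625/295147905179352825856, P(S=7)=49086763824462890625/295147905179352825856, P(S=9)=81811273040771484375/590295810358705651712, P(S=11)=56144991302490234375/590295810358705651712, P(S=13)=31191661834716796875/590295810358705651712, P(S=15)=13680553436279296875/590295810358705651712, P(S=17)=4560184478759765625/590295810358705651712, P(S=19)=1085758209228515625/590295810358705651712, P(S=21)=164508819580078125/590295810358705651712, P(S=23)=11920928955078125/590295810358705651712
E[|S_23|] = Σ_m |m|·P(S_23=m) = 57916642671141679729/9223372036854775808

Answer: 57916642671141679729/9223372036854775808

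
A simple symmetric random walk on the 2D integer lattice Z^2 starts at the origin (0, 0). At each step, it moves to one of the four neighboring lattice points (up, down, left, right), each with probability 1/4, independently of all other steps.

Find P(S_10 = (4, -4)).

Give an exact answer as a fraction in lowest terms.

Answer: 315/131072

Derivation:
Let h be the number of horizontal steps (so 10-h are vertical). To end at (4,-4) need (h+4)/2 right-steps and ((10-h)-4)/2 up-steps.
Sum over h with 4 ≤ h ≤ 6, h ≡ 0 (mod 2), 10-h ≡ 0 (mod 2):
h=4: C(10,4)·C(4,4)·C(6,1) = 210·1·6 = 1260
h=6: C(10,6)·C(6,5)·C(4,0) = 210·6·1 = 1260
Total favorable: 2520
Total paths: 4^10 = 1048576
P = 2520/1048576 = 315/131072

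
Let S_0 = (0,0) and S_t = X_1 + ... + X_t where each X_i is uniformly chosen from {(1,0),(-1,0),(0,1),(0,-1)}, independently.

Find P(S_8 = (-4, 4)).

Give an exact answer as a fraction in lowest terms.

Answer: 35/32768

Derivation:
Let h be the number of horizontal steps (so 8-h are vertical). To end at (-4,4) need (h-4)/2 right-steps and ((8-h)+4)/2 up-steps.
Sum over h with 4 ≤ h ≤ 4, h ≡ 0 (mod 2), 8-h ≡ 0 (mod 2):
h=4: C(8,4)·C(4,0)·C(4,4) = 70·1·1 = 70
Total favorable: 70
Total paths: 4^8 = 65536
P = 70/65536 = 35/32768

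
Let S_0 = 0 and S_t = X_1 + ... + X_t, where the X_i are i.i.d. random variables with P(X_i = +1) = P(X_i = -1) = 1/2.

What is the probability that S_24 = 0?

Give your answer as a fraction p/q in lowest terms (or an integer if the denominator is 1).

To return to 0 after 24 steps: need exactly 12 steps of +1 and 12 of -1.
Favorable paths: C(24,12) = 2704156
Total paths: 2^24 = 16777216
P = 2704156/16777216 = 676039/4194304

Answer: 676039/4194304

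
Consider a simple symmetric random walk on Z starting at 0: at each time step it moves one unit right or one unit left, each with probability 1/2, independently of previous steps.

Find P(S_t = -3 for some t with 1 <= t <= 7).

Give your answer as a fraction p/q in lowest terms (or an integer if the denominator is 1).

Answer: 37/128

Derivation:
Count via complement. Let g(t,s) = #length-t paths at position s with S_1..S_t all ≠ -3.
g(t,s) = g(t-1,s-1) + g(t-1,s+1) for s ≠ -3; g(t,-3) = 0.
t=0: g(0,0)=1
t=1: g(1,-1)=1 g(1,1)=1
t=2: g(2,-2)=1 g(2,0)=2 g(2,2)=1
t=3: g(3,-1)=3 g(3,1)=3 g(3,3)=1
t=4: g(4,-2)=3 g(4,0)=6 g(4,2)=4 g(4,4)=1
t=5: g(5,-1)=9 g(5,1)=10 g(5,3)=5 g(5,5)=1
t=6: g(6,-2)=9 g(6,0)=19 g(6,2)=15 g(6,4)=6 g(6,6)=1
t=7: g(7,-1)=28 g(7,1)=34 g(7,3)=21 g(7,5)=7 g(7,7)=1
Paths never hitting -3: Σ_s g(7,s) = 91
Paths hitting -3: 2^7 - 91 = 37
P = 37/128 = 37/128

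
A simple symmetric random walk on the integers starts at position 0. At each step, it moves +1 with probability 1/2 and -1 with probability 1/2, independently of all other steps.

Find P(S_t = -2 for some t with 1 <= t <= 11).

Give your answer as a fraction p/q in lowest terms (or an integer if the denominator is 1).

Count via complement. Let g(t,s) = #length-t paths at position s with S_1..S_t all ≠ -2.
g(t,s) = g(t-1,s-1) + g(t-1,s+1) for s ≠ -2; g(t,-2) = 0.
t=0: g(0,0)=1
t=1: g(1,-1)=1 g(1,1)=1
t=2: g(2,0)=2 g(2,2)=1
t=3: g(3,-1)=2 g(3,1)=3 g(3,3)=1
t=4: g(4,0)=5 g(4,2)=4 g(4,4)=1
t=5: g(5,-1)=5 g(5,1)=9 g(5,3)=5 g(5,5)=1
t=6: g(6,0)=14 g(6,2)=14 g(6,4)=6 g(6,6)=1
t=7: g(7,-1)=14 g(7,1)=28 g(7,3)=20 g(7,5)=7 g(7,7)=1
t=8: g(8,0)=42 g(8,2)=48 g(8,4)=27 g(8,6)=8 g(8,8)=1
t=9: g(9,-1)=42 g(9,1)=90 g(9,3)=75 g(9,5)=35 g(9,7)=9 g(9,9)=1
t=10: g(10,0)=132 g(10,2)=165 g(10,4)=110 g(10,6)=44 g(10,8)=10 g(10,10)=1
t=11: g(11,-1)=132 g(11,1)=297 g(11,3)=275 g(11,5)=154 g(11,7)=54 g(11,9)=11 g(11,11)=1
Paths never hitting -2: Σ_s g(11,s) = 924
Paths hitting -2: 2^11 - 924 = 1124
P = 1124/2048 = 281/512

Answer: 281/512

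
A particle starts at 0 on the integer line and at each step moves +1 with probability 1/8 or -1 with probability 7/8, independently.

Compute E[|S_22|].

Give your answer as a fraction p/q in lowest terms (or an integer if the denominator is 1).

Answer: 76092876540446485269/4611686018427387904

Derivation:
S_22 takes values m ≡ 0 (mod 2) with |m| ≤ 22; P(S_22=m) = C(22,(22+m)/2) · (1/8)^((22+m)/2) · (7/8)^((22-m)/2).
Distribution: P(S=-22)=3909821048582988049/73786976294838206464, P(S=-20)=6144004504916124077/36893488147419103232, P(S=-18)=18432013514748372231/73786976294838206464, P(S=-16)=4388574646368660055/18446744073709551616, P(S=-14)=11911845468714934435/73786976294838206464, P(S=-12)=3063045977669554569/36893488147419103232, P(S=-10)=2479608648589639413/73786976294838206464, P(S=-8)=50604258134482437/4611686018427387904, P(S=-6)=108437696002462365/36893488147419103232, P(S=-4)=12048632889162485/18446744073709551616, P(S=-2)=4475206501688923/36893488147419103232, P(S=0)=174358694870997/9223372036854775808, P(S=2)=91330744932427/36893488147419103232, P(S=4)=5018172798485/18446744073709551616, P(S=6)=921705207885/36893488147419103232, P(S=8)=8778144837/4611686018427387904, P(S=10)=8778144837/73786976294838206464, P(S=12)=221297769/36893488147419103232, P(S=14)=17563315/73786976294838206464, P(S=16)=132055/18446744073709551616, P(S=18)=11319/73786976294838206464, P(S=20)=77/36893488147419103232, P(S=22)=1/73786976294838206464
E[|S_22|] = Σ_m |m|·P(S_22=m) = 76092876540446485269/4611686018427387904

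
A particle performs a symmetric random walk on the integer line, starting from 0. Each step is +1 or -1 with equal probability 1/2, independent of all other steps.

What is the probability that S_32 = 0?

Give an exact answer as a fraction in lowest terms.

To return to 0 after 32 steps: need exactly 16 steps of +1 and 16 of -1.
Favorable paths: C(32,16) = 601080390
Total paths: 2^32 = 4294967296
P = 601080390/4294967296 = 300540195/2147483648

Answer: 300540195/2147483648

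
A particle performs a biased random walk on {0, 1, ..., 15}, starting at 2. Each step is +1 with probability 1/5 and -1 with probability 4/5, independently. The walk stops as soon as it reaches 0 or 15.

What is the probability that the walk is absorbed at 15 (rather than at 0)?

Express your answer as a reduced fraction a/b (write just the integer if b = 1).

Answer: 5/357913941

Derivation:
Biased walk: p = 1/5, q = 4/5, r = q/p = 4
Gambler's ruin: P(hit 15 before 0 | start at 2) = (1 - r^a)/(1 - r^N)
r^2 = 16; r^15 = 1073741824
P = (1 - 16) / (1 - 1073741824) = -15 / -1073741823 = 5/357913941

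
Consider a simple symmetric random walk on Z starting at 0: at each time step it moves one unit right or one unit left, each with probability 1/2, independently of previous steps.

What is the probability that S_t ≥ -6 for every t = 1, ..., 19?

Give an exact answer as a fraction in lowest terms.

Let f(t,s) = #length-t paths at position s with S_1..S_t all ≥ -6.
f(t,s) = f(t-1,s-1) + f(t-1,s+1) for s ≥ -6; f(t,s) = 0 for s < -6.
t=0: f(0,0)=1
t=1: f(1,-1)=1 f(1,1)=1
t=2: f(2,-2)=1 f(2,0)=2 f(2,2)=1
t=3: f(3,-3)=1 f(3,-1)=3 f(3,1)=3 f(3,3)=1
t=4: f(4,-4)=1 f(4,-2)=4 f(4,0)=6 f(4,2)=4 f(4,4)=1
t=5: f(5,-5)=1 f(5,-3)=5 f(5,-1)=10 f(5,1)=10 f(5,3)=5 f(5,5)=1
t=6: f(6,-6)=1 f(6,-4)=6 f(6,-2)=15 f(6,0)=20 f(6,2)=15 f(6,4)=6 f(6,6)=1
t=7: f(7,-5)=7 f(7,-3)=21 f(7,-1)=35 f(7,1)=35 f(7,3)=21 f(7,5)=7 f(7,7)=1
t=8: f(8,-6)=7 f(8,-4)=28 f(8,-2)=56 f(8,0)=70 f(8,2)=56 f(8,4)=28 f(8,6)=8 f(8,8)=1
t=9: f(9,-5)=35 f(9,-3)=84 f(9,-1)=126 f(9,1)=126 f(9,3)=84 f(9,5)=36 f(9,7)=9 f(9,9)=1
t=10: f(10,-6)=35 f(10,-4)=119 f(10,-2)=210 f(10,0)=252 f(10,2)=210 f(10,4)=120 f(10,6)=45 f(10,8)=10 f(10,10)=1
t=11: f(11,-5)=154 f(11,-3)=329 f(11,-1)=462 f(11,1)=462 f(11,3)=330 f(11,5)=165 f(11,7)=55 f(11,9)=11 f(11,11)=1
t=12: f(12,-6)=154 f(12,-4)=483 f(12,-2)=791 f(12,0)=924 f(12,2)=792 f(12,4)=495 f(12,6)=220 f(12,8)=66 f(12,10)=12 f(12,12)=1
t=13: f(13,-5)=637 f(13,-3)=1274 f(13,-1)=1715 f(13,1)=1716 f(13,3)=1287 f(13,5)=715 f(13,7)=286 f(13,9)=78 f(13,11)=13 f(13,13)=1
t=14: f(14,-6)=637 f(14,-4)=1911 f(14,-2)=2989 f(14,0)=3431 f(14,2)=3003 f(14,4)=2002 f(14,6)=1001 f(14,8)=364 f(14,10)=91 f(14,12)=14 f(14,14)=1
t=15: f(15,-5)=2548 f(15,-3)=4900 f(15,-1)=6420 f(15,1)=6434 f(15,3)=5005 f(15,5)=3003 f(15,7)=1365 f(15,9)=455 f(15,11)=105 f(15,13)=15 f(15,15)=1
t=16: f(16,-6)=2548 f(16,-4)=7448 f(16,-2)=11320 f(16,0)=12854 f(16,2)=11439 f(16,4)=8008 f(16,6)=4368 f(16,8)=1820 f(16,10)=560 f(16,12)=120 f(16,14)=16 f(16,16)=1
t=17: f(17,-5)=9996 f(17,-3)=18768 f(17,-1)=24174 f(17,1)=24293 f(17,3)=19447 f(17,5)=12376 f(17,7)=6188 f(17,9)=2380 f(17,11)=680 f(17,13)=136 f(17,15)=17 f(17,17)=1
t=18: f(18,-6)=9996 f(18,-4)=28764 f(18,-2)=42942 f(18,0)=48467 f(18,2)=43740 f(18,4)=31823 f(18,6)=18564 f(18,8)=8568 f(18,10)=3060 f(18,12)=816 f(18,14)=153 f(18,16)=18 f(18,18)=1
t=19: f(19,-5)=38760 f(19,-3)=71706 f(19,-1)=91409 f(19,1)=92207 f(19,3)=75563 f(19,5)=50387 f(19,7)=27132 f(19,9)=11628 f(19,11)=3876 f(19,13)=969 f(19,15)=171 f(19,17)=19 f(19,19)=1
Σ_s f(19,s) = 463828
P = 463828/524288 = 115957/131072

Answer: 115957/131072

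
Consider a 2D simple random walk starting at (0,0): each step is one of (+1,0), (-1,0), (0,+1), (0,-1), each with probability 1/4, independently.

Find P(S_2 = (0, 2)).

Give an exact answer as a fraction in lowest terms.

Let h be the number of horizontal steps (so 2-h are vertical). To end at (0,2) need (h+0)/2 right-steps and ((2-h)+2)/2 up-steps.
Sum over h with 0 ≤ h ≤ 0, h ≡ 0 (mod 2), 2-h ≡ 0 (mod 2):
h=0: C(2,0)·C(0,0)·C(2,2) = 1·1·1 = 1
Total favorable: 1
Total paths: 4^2 = 16
P = 1/16 = 1/16

Answer: 1/16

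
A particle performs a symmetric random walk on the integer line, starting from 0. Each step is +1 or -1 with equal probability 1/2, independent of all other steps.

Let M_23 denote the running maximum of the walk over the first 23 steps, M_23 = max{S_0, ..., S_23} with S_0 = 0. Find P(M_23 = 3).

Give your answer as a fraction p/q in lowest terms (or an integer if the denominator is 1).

Let M_23 = max(S_0,...,S_23). Use the reflection principle: for j ≥ 1, #{paths with M_23 ≥ j} = #{S_23 ≥ j} + #{S_23 ≥ j+1}.
By reflection, #{M_23 ≥ 3} = #{S_23 ≥ 3} + #{S_23 ≥ 4} = 2842226 + 1698160 = 4540386.
#{M_23 ≥ 4} = #{S_23 ≥ 4} + #{S_23 ≥ 5} = 1698160 + 1698160 = 3396320.
#{M_23 = 3} = 4540386 - 3396320 = 1144066.
P(M_23 = 3) = 1144066/8388608 = 572033/4194304

Answer: 572033/4194304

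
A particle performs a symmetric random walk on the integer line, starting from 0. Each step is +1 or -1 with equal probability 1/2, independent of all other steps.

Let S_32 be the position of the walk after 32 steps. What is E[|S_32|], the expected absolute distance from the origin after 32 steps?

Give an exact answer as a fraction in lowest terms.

Answer: 300540195/67108864

Derivation:
S_32 takes values m ≡ 0 (mod 2) with |m| ≤ 32; P(S_32=m) = C(32,(32+m)/2)/2^32.
Total paths: 2^32 = 4294967296
Distribution: P(S=-32)=1/4294967296, P(S=-30)=32/4294967296, P(S=-28)=496/4294967296, P(S=-26)=4960/4294967296, P(S=-24)=35960/4294967296, P(S=-22)=201376/4294967296, P(S=-20)=906192/4294967296, P(S=-18)=3365856/4294967296, P(S=-16)=10518300/4294967296, P(S=-14)=28048800/4294967296, P(S=-12)=64512240/4294967296, P(S=-10)=129024480/4294967296, P(S=-8)=225792840/4294967296, P(S=-6)=347373600/4294967296, P(S=-4)=471435600/4294967296, P(S=-2)=565722720/4294967296, P(S=0)=601080390/4294967296, P(S=2)=565722720/4294967296, P(S=4)=471435600/4294967296, P(S=6)=347373600/4294967296, P(S=8)=225792840/4294967296, P(S=10)=129024480/4294967296, P(S=12)=64512240/4294967296, P(S=14)=28048800/4294967296, P(S=16)=10518300/4294967296, P(S=18)=3365856/4294967296, P(S=20)=906192/4294967296, P(S=22)=201376/4294967296, P(S=24)=35960/4294967296, P(S=26)=4960/4294967296, P(S=28)=496/4294967296, P(S=30)=32/4294967296, P(S=32)=1/4294967296
E[|S_32|] = Σ_m |m|·P(S_32=m) = 19234572480/4294967296 = 300540195/67108864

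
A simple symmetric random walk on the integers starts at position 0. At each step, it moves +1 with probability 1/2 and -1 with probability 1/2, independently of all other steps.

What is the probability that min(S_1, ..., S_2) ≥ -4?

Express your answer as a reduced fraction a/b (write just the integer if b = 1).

Answer: 1

Derivation:
Let f(t,s) = #length-t paths at position s with S_1..S_t all ≥ -4.
f(t,s) = f(t-1,s-1) + f(t-1,s+1) for s ≥ -4; f(t,s) = 0 for s < -4.
t=0: f(0,0)=1
t=1: f(1,-1)=1 f(1,1)=1
t=2: f(2,-2)=1 f(2,0)=2 f(2,2)=1
Σ_s f(2,s) = 4
P = 4/4 = 1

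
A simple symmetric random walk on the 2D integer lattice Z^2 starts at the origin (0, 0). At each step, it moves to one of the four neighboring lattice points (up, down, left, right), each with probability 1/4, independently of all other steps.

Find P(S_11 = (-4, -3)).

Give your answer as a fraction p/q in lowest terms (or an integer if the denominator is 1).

Let h be the number of horizontal steps (so 11-h are vertical). To end at (-4,-3) need (h-4)/2 right-steps and ((11-h)-3)/2 up-steps.
Sum over h with 4 ≤ h ≤ 8, h ≡ 0 (mod 2), 11-h ≡ 1 (mod 2):
h=4: C(11,4)·C(4,0)·C(7,2) = 330·1·21 = 6930
h=6: C(11,6)·C(6,1)·C(5,1) = 462·6·5 = 13860
h=8: C(11,8)·C(8,2)·C(3,0) = 165·28·1 = 4620
Total favorable: 25410
Total paths: 4^11 = 4194304
P = 25410/4194304 = 12705/2097152

Answer: 12705/2097152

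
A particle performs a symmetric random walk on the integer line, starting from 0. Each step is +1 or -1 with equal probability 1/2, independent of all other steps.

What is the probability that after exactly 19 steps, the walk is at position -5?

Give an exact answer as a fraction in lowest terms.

To reach position -5 after 19 steps: need 7 steps of +1 and 12 of -1.
Favorable paths: C(19,7) = 50388
Total paths: 2^19 = 524288
P = 50388/524288 = 12597/131072

Answer: 12597/131072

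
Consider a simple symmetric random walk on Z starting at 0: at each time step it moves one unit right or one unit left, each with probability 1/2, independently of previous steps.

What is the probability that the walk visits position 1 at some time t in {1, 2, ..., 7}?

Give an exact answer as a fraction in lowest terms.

Answer: 93/128

Derivation:
Count via complement. Let g(t,s) = #length-t paths at position s with S_1..S_t all ≠ 1.
g(t,s) = g(t-1,s-1) + g(t-1,s+1) for s ≠ 1; g(t,1) = 0.
t=0: g(0,0)=1
t=1: g(1,-1)=1
t=2: g(2,-2)=1 g(2,0)=1
t=3: g(3,-3)=1 g(3,-1)=2
t=4: g(4,-4)=1 g(4,-2)=3 g(4,0)=2
t=5: g(5,-5)=1 g(5,-3)=4 g(5,-1)=5
t=6: g(6,-6)=1 g(6,-4)=5 g(6,-2)=9 g(6,0)=5
t=7: g(7,-7)=1 g(7,-5)=6 g(7,-3)=14 g(7,-1)=14
Paths never hitting 1: Σ_s g(7,s) = 35
Paths hitting 1: 2^7 - 35 = 93
P = 93/128 = 93/128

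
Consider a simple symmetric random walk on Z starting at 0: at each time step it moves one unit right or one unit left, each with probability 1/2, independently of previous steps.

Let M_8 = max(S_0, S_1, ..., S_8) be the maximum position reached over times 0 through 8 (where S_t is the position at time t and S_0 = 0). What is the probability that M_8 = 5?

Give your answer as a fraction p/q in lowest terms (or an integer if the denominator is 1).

Answer: 1/32

Derivation:
Let M_8 = max(S_0,...,S_8). Use the reflection principle: for j ≥ 1, #{paths with M_8 ≥ j} = #{S_8 ≥ j} + #{S_8 ≥ j+1}.
By reflection, #{M_8 ≥ 5} = #{S_8 ≥ 5} + #{S_8 ≥ 6} = 9 + 9 = 18.
#{M_8 ≥ 6} = #{S_8 ≥ 6} + #{S_8 ≥ 7} = 9 + 1 = 10.
#{M_8 = 5} = 18 - 10 = 8.
P(M_8 = 5) = 8/256 = 1/32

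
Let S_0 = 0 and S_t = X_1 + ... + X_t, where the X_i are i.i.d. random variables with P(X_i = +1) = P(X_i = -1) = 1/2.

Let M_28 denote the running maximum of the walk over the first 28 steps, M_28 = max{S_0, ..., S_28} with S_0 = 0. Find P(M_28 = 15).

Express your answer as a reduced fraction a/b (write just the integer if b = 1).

Answer: 94185/67108864

Derivation:
Let M_28 = max(S_0,...,S_28). Use the reflection principle: for j ≥ 1, #{paths with M_28 ≥ j} = #{S_28 ≥ j} + #{S_28 ≥ j+1}.
By reflection, #{M_28 ≥ 15} = #{S_28 ≥ 15} + #{S_28 ≥ 16} = 499178 + 499178 = 998356.
#{M_28 ≥ 16} = #{S_28 ≥ 16} + #{S_28 ≥ 17} = 499178 + 122438 = 621616.
#{M_28 = 15} = 998356 - 621616 = 376740.
P(M_28 = 15) = 376740/268435456 = 94185/67108864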